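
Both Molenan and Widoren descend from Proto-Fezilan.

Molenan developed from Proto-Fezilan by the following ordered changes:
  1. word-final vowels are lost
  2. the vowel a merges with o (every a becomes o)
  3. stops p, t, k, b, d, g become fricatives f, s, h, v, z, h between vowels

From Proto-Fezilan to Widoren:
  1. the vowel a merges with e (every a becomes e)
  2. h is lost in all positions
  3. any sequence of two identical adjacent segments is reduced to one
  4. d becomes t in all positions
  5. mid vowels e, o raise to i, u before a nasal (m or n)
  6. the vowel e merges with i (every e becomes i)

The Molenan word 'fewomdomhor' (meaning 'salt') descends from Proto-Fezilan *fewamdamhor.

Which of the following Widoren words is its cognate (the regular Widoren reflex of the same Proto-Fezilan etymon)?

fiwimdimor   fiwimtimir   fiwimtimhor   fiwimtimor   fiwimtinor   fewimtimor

fiwimtimor

Widoren: start from *fewamdamhor.
  rule 1 (vowel merger): fewamdamhor → fewemdemhor
  rule 2 (h-loss): fewemdemhor → fewemdemor
  rule 3: no change — fewemdemor
  rule 4 (unconditioned shift): fewemdemor → fewemtemor
  rule 5 (pre-nasal raising): fewemtemor → fewimtimor
  rule 6 (vowel merger): fewimtimor → fiwimtimor
  ⇒ Widoren fiwimtimor
The other candidates each miss or misapply at least one Widoren change.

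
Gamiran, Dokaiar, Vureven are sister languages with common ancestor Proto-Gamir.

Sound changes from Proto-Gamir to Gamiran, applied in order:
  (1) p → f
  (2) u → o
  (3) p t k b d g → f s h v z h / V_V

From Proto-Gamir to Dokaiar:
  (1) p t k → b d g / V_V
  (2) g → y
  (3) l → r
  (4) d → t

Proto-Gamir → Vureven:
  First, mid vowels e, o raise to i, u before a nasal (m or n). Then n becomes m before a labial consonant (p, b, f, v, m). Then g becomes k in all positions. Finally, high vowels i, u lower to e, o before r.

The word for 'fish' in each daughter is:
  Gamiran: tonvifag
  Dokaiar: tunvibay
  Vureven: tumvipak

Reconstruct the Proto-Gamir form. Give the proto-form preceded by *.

*tunvipag

Position 8: Gamiran has g, Dokaiar has y, Vureven has k. Gamiran preserves g here (none of its changes turn any other segment into g), so the proto-segment is *g.
Position 3: Gamiran has n, Dokaiar has n, Vureven has m. Gamiran preserves n here (none of its changes turn any other segment into n), so the proto-segment is *n.
Position 6: Gamiran has f, Dokaiar has b, Vureven has p. Vureven preserves p here (none of its changes turn any other segment into p), so the proto-segment is *p.
Verify the candidate proto-form against each daughter:
Gamiran: start from *tunvipag.
  rule 1 (unconditioned shift): tunvipag → tunvifag
  rule 2 (vowel merger): tunvifag → tonvifag
  rule 3: no change — tonvifag
  ⇒ Gamiran tonvifag
Dokaiar: *tunvipag
  tunvipag → tunvibag   [intervocalic voicing]
  tunvibag → tunvibay   [unconditioned shift]
  tunvibay (rule 3 does not apply)
  tunvibay (rule 4 does not apply)
  giving Dokaiar tunvibay.
Vureven: *tunvipag > tumvipag > tumvipak  (by nasal place assimilation, unconditioned shift)
No other proto-form is consistent with every reflex, so the reconstruction is *tunvipag.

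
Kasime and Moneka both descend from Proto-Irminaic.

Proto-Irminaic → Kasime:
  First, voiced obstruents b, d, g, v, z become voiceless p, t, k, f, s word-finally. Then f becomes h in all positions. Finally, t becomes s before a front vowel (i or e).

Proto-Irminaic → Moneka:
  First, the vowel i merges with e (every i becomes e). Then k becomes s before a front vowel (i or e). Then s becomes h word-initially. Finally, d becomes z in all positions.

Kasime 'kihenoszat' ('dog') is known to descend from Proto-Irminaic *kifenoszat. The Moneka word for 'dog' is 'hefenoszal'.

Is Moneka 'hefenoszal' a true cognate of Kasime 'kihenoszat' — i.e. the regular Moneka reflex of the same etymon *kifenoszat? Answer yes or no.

Derive the expected Moneka reflex of *kifenoszat:
Moneka: *kifenoszat
  kifenoszat → kefenoszat   [vowel merger]
  kefenoszat → sefenoszat   [palatalisation]
  sefenoszat → hefenoszat   [debuccalisation]
  hefenoszat (rule 4 does not apply)
  giving Moneka hefenoszat.
The regular Moneka reflex would be 'hefenoszat', but the attested form is 'hefenoszal'. The correspondence is irregular, so they are not cognates (the Moneka form has a different source).

no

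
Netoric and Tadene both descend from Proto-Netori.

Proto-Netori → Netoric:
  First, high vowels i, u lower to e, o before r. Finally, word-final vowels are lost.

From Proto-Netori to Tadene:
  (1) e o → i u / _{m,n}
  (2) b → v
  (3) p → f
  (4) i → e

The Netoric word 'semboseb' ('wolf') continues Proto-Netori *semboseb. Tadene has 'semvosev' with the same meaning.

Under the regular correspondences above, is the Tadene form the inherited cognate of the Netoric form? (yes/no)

yes

Derive the expected Tadene reflex of *semboseb:
Tadene: start from *semboseb.
  rule 1 (pre-nasal raising): semboseb → simboseb
  rule 2 (unconditioned shift): simboseb → simvosev
  rule 3: no change — simvosev
  rule 4 (vowel merger): simvosev → semvosev
  ⇒ Tadene semvosev
Tadene 'semvosev' matches the regular reflex exactly, so the pair is cognate.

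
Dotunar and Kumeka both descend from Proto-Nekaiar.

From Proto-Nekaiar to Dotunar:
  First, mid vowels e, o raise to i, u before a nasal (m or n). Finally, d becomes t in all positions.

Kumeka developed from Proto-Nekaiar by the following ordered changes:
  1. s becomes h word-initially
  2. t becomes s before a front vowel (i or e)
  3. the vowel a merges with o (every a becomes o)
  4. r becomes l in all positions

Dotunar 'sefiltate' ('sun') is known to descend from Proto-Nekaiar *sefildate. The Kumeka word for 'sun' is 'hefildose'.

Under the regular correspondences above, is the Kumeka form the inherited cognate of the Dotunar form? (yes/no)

Derive the expected Kumeka reflex of *sefildate:
Kumeka: *sefildate
  sefildate → hefildate   [debuccalisation]
  hefildate → hefildase   [palatalisation]
  hefildase → hefildose   [vowel merger]
  hefildose (rule 4 does not apply)
  giving Kumeka hefildose.
Kumeka 'hefildose' matches the regular reflex exactly, so the pair is cognate.

yes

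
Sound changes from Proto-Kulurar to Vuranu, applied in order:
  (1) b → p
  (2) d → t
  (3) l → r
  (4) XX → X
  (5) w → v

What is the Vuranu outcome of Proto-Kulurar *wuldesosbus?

Vuranu: *wuldesosbus
  wuldesosbus → wuldesospus   [unconditioned shift]
  wuldesospus → wultesospus   [unconditioned shift]
  wultesospus → wurtesospus   [unconditioned shift]
  wurtesospus (rule 4 does not apply)
  wurtesospus → vurtesospus   [unconditioned shift]
  giving Vuranu vurtesospus.

vurtesospus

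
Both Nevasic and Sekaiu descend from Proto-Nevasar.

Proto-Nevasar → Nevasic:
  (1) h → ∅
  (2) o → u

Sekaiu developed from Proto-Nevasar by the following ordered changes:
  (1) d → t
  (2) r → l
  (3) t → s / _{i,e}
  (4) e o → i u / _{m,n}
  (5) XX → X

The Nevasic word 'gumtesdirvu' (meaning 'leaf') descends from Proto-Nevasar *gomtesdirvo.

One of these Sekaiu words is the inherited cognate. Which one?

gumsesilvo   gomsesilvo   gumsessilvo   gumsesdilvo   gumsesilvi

gumsesilvo

Sekaiu: start from *gomtesdirvo.
  rule 1 (unconditioned shift): gomtesdirvo → gomtestirvo
  rule 2 (unconditioned shift): gomtestirvo → gomtestilvo
  rule 3 (palatalisation): gomtestilvo → gomsessilvo
  rule 4 (pre-nasal raising): gomsessilvo → gumsessilvo
  rule 5 (degemination): gumsessilvo → gumsesilvo
  ⇒ Sekaiu gumsesilvo
Only 'gumsesilvo' matches the regular Sekaiu development of *gomtesdirvo.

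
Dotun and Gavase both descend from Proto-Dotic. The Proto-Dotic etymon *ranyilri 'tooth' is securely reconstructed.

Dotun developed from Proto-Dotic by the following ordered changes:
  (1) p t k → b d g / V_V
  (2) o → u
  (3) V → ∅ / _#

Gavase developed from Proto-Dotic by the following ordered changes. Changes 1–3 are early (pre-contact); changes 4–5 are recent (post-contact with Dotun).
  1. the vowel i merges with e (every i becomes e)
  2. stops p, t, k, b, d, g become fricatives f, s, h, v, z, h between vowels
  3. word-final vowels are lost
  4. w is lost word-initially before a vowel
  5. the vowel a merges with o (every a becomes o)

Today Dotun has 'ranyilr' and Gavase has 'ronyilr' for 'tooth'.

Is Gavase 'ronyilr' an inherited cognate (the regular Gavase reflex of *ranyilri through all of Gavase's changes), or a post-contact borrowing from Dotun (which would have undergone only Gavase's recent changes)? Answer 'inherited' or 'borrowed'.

borrowed

If inherited, *ranyilri would pass through all of Gavase's changes:
Gavase: start from *ranyilri.
  rule 1 (vowel merger): ranyilri → ranyelre
  rule 2: no change — ranyelre
  rule 3 (apocope): ranyelre → ranyelr
  rule 4: no change — ranyelr
  rule 5 (vowel merger): ranyelr → ronyelr
  ⇒ Gavase ronyelr
If borrowed from Dotun 'ranyilr' after the early changes, it would undergo only the recent ones:
  rule 4 (glide loss): no change (ranyilr)
  rule 5 (vowel merger): ranyilr → ronyilr
  ⇒ as a loan: ronyilr
Gavase 'ronyilr' matches the loan outcome 'ronyilr', not the inherited 'ronyelr' — it skipped the early Gavase changes, so it was borrowed from Dotun.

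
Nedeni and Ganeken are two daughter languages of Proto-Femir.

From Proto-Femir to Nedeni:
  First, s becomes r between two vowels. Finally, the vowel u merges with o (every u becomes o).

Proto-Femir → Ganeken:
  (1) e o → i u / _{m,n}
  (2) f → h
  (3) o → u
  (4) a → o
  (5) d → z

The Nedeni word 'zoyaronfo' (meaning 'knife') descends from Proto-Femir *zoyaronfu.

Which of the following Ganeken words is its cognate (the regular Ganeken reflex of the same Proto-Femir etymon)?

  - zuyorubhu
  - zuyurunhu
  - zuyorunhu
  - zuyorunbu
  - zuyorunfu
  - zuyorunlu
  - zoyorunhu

zuyorunhu

Ganeken: start from *zoyaronfu.
  rule 1 (pre-nasal raising): zoyaronfu → zoyarunfu
  rule 2 (unconditioned shift): zoyarunfu → zoyarunhu
  rule 3 (vowel merger): zoyarunhu → zuyarunhu
  rule 4 (vowel merger): zuyarunhu → zuyorunhu
  rule 5: no change — zuyorunhu
  ⇒ Ganeken zuyorunhu
Among the options, 'zuyorunhu' alone shows every Ganeken change applied in order.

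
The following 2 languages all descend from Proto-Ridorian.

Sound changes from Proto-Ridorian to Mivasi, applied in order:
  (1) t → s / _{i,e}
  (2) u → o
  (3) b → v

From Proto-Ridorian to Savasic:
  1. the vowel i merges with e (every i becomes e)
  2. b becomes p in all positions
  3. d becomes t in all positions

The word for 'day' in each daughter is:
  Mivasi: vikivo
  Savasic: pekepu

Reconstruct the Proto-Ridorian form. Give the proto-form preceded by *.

*bikibu

Position 5: Mivasi has v, Savasic has p. Taking the neighbouring segments as reconstructed: Mivasi v could go back to *b or *v; Savasic p could go back to *p or *b — the one source consistent with every daughter is *b.
Position 1: Mivasi has v, Savasic has p. Taking the neighbouring segments as reconstructed: Mivasi v could go back to *b or *v; Savasic p could go back to *p or *b — the one source consistent with every daughter is *b.
Position 2: Mivasi has i, Savasic has e. Mivasi preserves i here (none of its changes turn any other segment into i), so the proto-segment is *i.
Continuing position by position gives *bikibu; check it forward:
Mivasi: start from *bikibu.
  rule 1: no change — bikibu
  rule 2 (vowel merger): bikibu → bikibo
  rule 3 (unconditioned shift): bikibo → vikivo
  ⇒ Mivasi vikivo
Savasic: *bikibu
  bikibu → bekebu   [vowel merger]
  bekebu → pekepu   [unconditioned shift]
  pekepu (rule 3 does not apply)
  giving Savasic pekepu.
Only *bikibu yields all of Mivasi vikivo, Savasic pekepu.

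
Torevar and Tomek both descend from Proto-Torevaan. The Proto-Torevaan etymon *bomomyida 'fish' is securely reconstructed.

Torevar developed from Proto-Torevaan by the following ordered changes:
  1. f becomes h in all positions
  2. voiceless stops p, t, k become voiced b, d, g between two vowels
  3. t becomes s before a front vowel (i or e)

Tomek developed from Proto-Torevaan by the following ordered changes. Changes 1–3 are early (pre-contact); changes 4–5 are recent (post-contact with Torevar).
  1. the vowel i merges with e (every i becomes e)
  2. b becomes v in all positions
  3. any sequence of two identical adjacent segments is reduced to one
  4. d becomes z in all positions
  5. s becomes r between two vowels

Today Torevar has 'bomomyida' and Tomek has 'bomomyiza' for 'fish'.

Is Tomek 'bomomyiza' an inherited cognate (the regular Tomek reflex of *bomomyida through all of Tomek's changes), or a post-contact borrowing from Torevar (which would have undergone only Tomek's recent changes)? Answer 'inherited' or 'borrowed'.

borrowed

If inherited, *bomomyida would pass through all of Tomek's changes:
Tomek: start from *bomomyida.
  rule 1 (vowel merger): bomomyida → bomomyeda
  rule 2 (unconditioned shift): bomomyeda → vomomyeda
  rule 3: no change — vomomyeda
  rule 4 (unconditioned shift): vomomyeda → vomomyeza
  rule 5: no change — vomomyeza
  ⇒ Tomek vomomyeza
If borrowed from Torevar 'bomomyida' after the early changes, it would undergo only the recent ones:
  rule 4 (unconditioned shift): bomomyida → bomomyiza
  rule 5 (rhotacism): no change (bomomyiza)
  ⇒ as a loan: bomomyiza
Tomek 'bomomyiza' matches the loan outcome 'bomomyiza', not the inherited 'vomomyeza' — it skipped the early Tomek changes, so it was borrowed from Torevar.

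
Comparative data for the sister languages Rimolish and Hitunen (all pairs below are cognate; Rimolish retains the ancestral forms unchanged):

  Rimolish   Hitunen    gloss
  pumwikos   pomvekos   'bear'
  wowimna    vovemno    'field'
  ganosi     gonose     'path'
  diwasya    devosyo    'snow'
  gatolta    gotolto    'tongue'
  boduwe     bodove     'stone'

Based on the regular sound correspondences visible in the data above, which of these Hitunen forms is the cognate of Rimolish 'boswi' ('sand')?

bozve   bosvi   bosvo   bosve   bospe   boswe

pumwikos ~ pomvekos — Rimolish w corresponds to Hitunen v after a consonant, before a front vowel.
ganosi ~ gonose — Rimolish i corresponds to Hitunen e word-finally.
Applying these to Rimolish 'boswi':
  boswi → bosvi   (w→v after a consonant, before a front vowel)
  bosvi → bosve   (i→e word-finally)
So the Hitunen cognate is 'bosve'.

bosve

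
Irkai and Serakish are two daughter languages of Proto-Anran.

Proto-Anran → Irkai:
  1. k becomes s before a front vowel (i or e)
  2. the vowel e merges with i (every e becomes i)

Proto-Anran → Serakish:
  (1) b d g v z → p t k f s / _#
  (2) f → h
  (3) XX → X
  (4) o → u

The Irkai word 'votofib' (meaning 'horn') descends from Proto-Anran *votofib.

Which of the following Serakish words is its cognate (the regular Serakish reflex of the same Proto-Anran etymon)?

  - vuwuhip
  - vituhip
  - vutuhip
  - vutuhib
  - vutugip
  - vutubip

Serakish: *votofib > votofip > votohip > vutuhip  (by final devoicing, unconditioned shift, vowel merger)
The other candidates each miss or misapply at least one Serakish change.

vutuhip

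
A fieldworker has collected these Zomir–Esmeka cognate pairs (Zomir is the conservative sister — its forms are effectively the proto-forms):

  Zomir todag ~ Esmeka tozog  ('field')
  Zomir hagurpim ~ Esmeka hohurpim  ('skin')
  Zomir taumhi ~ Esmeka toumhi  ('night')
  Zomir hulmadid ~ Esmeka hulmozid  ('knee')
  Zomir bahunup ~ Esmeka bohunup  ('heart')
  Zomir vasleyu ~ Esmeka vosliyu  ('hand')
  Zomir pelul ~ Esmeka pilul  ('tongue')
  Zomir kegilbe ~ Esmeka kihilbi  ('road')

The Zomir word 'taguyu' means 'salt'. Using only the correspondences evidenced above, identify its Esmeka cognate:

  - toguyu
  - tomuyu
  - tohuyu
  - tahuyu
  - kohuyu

todag ~ tozog, hagurpim ~ hohurpim — Zomir a corresponds to Esmeka o after a consonant, before a consonant other than r, m, n, p, b, f, v.
hagurpim ~ hohurpim — Zomir g corresponds to Esmeka h between vowels (before a back vowel).
Applying these to Zomir 'taguyu':
  taguyu → toguyu   (a→o after a consonant, before a consonant other than r, m, n, p, b, f, v)
  toguyu → tohuyu   (g→h between vowels (before a back vowel))
So the Esmeka cognate is 'tohuyu'.

tohuyu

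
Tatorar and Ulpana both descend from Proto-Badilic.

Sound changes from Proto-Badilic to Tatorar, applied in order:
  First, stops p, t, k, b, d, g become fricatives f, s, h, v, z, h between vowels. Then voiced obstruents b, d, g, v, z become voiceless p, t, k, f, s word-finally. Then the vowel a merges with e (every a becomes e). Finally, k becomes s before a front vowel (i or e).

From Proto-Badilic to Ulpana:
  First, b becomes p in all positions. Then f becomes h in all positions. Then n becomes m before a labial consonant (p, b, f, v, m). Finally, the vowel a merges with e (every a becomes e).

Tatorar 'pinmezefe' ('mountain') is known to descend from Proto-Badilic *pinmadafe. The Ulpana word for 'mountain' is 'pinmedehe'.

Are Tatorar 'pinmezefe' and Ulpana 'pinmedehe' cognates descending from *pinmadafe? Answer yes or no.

Derive the expected Ulpana reflex of *pinmadafe:
Ulpana: *pinmadafe > pinmadahe > pimmadahe > pimmedehe  (by unconditioned shift, nasal place assimilation, vowel merger)
The regular Ulpana reflex would be 'pimmedehe', but the attested form is 'pinmedehe'. The correspondence is irregular, so they are not cognates (the Ulpana form has a different source).

no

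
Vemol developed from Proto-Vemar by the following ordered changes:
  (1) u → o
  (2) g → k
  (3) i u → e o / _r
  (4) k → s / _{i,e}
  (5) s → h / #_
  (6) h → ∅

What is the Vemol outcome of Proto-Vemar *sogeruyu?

Vemol: *sogeruyu > sogeroyo > sokeroyo > soseroyo > hoseroyo > oseroyo  (by vowel merger, unconditioned shift, palatalisation, debuccalisation, h-loss)

oseroyo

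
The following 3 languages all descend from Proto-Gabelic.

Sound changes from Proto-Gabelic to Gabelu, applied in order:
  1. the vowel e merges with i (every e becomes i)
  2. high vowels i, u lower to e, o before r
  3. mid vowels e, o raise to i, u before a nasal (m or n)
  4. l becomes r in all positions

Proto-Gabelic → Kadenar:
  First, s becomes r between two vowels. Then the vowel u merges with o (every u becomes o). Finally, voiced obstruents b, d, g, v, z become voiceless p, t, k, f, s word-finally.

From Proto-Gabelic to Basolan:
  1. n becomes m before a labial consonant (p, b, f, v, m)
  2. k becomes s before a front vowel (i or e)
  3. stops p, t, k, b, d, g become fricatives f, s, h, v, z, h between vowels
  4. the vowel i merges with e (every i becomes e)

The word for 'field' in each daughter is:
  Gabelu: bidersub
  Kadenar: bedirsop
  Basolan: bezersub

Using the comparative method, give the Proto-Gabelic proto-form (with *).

*bedirsub

Position 4: Gabelu has e, Kadenar has i, Basolan has e. Kadenar preserves i here (none of its changes turn any other segment into i), so the proto-segment is *i.
Position 3: Gabelu has d, Kadenar has d, Basolan has z. Gabelu preserves d here (none of its changes turn any other segment into d), so the proto-segment is *d.
Continuing position by position gives *bedirsub; check it forward:
Gabelu: *bedirsub > bidirsub > bidersub  (by vowel merger, pre-rhotic lowering)
Kadenar: *bedirsub > bedirsob > bedirsop  (by vowel merger, final devoicing)
Basolan: *bedirsub > bezirsub > bezersub  (by intervocalic lenition, vowel merger)
No other proto-form is consistent with every reflex, so the reconstruction is *bedirsub.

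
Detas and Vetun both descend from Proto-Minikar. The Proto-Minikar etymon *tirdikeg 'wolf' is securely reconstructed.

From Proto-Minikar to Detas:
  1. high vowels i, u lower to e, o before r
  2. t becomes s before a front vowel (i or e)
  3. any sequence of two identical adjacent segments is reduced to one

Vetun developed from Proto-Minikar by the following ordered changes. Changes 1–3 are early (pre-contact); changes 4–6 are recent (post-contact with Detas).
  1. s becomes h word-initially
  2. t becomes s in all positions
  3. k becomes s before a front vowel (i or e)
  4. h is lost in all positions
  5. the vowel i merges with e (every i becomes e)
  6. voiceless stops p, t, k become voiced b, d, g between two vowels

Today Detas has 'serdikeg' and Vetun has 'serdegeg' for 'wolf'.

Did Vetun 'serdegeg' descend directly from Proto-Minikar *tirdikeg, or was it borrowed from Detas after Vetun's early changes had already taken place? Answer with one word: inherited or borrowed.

If inherited, *tirdikeg would pass through all of Vetun's changes:
Vetun: *tirdikeg
  tirdikeg (rule 1 does not apply)
  tirdikeg → sirdikeg   [unconditioned shift]
  sirdikeg → sirdiseg   [palatalisation]
  sirdiseg (rule 4 does not apply)
  sirdiseg → serdeseg   [vowel merger]
  serdeseg (rule 6 does not apply)
  giving Vetun serdeseg.
If borrowed from Detas 'serdikeg' after the early changes, it would undergo only the recent ones:
  rule 4 (h-loss): no change (serdikeg)
  rule 5 (vowel merger): serdikeg → serdekeg
  rule 6 (intervocalic voicing): serdekeg → serdegeg
  ⇒ as a loan: serdegeg
Vetun 'serdegeg' matches the loan outcome 'serdegeg', not the inherited 'serdeseg' — it skipped the early Vetun changes, so it was borrowed from Detas.

borrowed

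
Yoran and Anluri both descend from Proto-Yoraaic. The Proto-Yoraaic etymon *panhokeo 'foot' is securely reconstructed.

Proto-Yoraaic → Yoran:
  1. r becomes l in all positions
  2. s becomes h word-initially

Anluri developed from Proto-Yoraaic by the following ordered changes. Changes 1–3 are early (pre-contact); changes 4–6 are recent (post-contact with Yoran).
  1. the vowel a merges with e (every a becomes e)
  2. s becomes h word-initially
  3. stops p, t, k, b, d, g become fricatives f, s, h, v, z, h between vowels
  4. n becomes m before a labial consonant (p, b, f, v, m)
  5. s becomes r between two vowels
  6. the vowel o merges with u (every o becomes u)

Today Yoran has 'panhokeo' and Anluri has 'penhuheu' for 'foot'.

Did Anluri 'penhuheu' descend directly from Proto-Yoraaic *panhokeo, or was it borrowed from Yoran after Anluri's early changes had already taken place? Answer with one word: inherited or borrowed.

inherited

If inherited, *panhokeo would pass through all of Anluri's changes:
Anluri: *panhokeo
  panhokeo → penhokeo   [vowel merger]
  penhokeo (rule 2 does not apply)
  penhokeo → penhoheo   [intervocalic lenition]
  penhoheo (rule 4 does not apply)
  penhoheo (rule 5 does not apply)
  penhoheo → penhuheu   [vowel merger]
  giving Anluri penhuheu.
If borrowed from Yoran 'panhokeo' after the early changes, it would undergo only the recent ones:
  rule 4 (nasal place assimilation): no change (panhokeo)
  rule 5 (rhotacism): no change (panhokeo)
  rule 6 (vowel merger): panhokeo → panhukeu
  ⇒ as a loan: panhukeu
Anluri 'penhuheu' matches the inherited outcome exactly, so it is an inherited cognate, not a loan.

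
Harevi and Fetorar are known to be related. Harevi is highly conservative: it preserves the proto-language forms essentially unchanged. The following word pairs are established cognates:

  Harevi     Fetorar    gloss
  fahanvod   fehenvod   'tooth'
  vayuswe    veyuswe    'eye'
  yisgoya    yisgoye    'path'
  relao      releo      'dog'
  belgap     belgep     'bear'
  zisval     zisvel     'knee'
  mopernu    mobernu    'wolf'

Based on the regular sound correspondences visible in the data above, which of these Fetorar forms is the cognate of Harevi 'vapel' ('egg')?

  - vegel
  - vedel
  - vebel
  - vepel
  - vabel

vebel

belgap ~ belgep — Harevi a corresponds to Fetorar e after a consonant, before a labial obstruent.
mopernu ~ mobernu — Harevi p corresponds to Fetorar b between vowels (before a front vowel).
Applying these to Harevi 'vapel':
  vapel → vepel   (a→e after a consonant, before a labial obstruent)
  vepel → vebel   (p→b between vowels (before a front vowel))
So the Fetorar cognate is 'vebel'.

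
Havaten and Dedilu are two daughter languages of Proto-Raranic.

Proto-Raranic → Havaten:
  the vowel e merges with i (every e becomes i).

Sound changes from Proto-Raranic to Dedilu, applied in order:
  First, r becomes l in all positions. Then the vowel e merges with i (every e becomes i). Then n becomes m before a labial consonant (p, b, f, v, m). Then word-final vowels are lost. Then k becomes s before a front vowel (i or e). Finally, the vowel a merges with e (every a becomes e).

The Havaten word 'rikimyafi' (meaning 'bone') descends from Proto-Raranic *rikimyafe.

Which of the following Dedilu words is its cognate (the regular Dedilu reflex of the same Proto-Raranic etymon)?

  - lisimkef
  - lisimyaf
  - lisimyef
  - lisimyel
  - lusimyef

Dedilu: start from *rikimyafe.
  rule 1 (unconditioned shift): rikimyafe → likimyafe
  rule 2 (vowel merger): likimyafe → likimyafi
  rule 3: no change — likimyafi
  rule 4 (apocope): likimyafi → likimyaf
  rule 5 (palatalisation): likimyaf → lisimyaf
  rule 6 (vowel merger): lisimyaf → lisimyef
  ⇒ Dedilu lisimyef
The other candidates each miss or misapply at least one Dedilu change.

lisimyef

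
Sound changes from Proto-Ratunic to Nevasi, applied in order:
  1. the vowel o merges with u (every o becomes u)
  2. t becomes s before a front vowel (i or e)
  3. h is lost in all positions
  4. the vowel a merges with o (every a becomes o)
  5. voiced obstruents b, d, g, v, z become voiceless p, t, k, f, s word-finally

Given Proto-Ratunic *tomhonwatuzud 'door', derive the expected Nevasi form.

tumunwotuzut

Nevasi: *tomhonwatuzud
  tomhonwatuzud → tumhunwatuzud   [vowel merger]
  tumhunwatuzud (rule 2 does not apply)
  tumhunwatuzud → tumunwatuzud   [h-loss]
  tumunwatuzud → tumunwotuzud   [vowel merger]
  tumunwotuzud → tumunwotuzut   [final devoicing]
  giving Nevasi tumunwotuzut.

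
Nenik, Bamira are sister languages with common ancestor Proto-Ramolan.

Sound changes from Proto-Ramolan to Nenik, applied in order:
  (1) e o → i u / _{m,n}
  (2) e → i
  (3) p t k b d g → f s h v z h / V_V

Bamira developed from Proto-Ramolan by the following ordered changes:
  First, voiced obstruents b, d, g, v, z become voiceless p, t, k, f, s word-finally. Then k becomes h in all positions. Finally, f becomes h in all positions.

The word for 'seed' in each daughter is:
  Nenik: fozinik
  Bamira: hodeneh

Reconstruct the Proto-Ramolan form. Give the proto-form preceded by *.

Position 1: Nenik has f, Bamira has h. Taking the neighbouring segments as reconstructed: Nenik f can only go back to *f; Bamira h could go back to *k or *f or *h — the one source consistent with every daughter is *f.
Position 7: Nenik has k, Bamira has h. Nenik preserves k here (none of its changes turn any other segment into k), so the proto-segment is *k.
Position 6: Nenik has i, Bamira has e. Bamira preserves e here (none of its changes turn any other segment into e), so the proto-segment is *e.
This points to *fodenek. Verify forward in each daughter:
Nenik: start from *fodenek.
  rule 1 (pre-nasal raising): fodenek → fodinek
  rule 2 (vowel merger): fodinek → fodinik
  rule 3 (intervocalic lenition): fodinik → fozinik
  ⇒ Nenik fozinik
Bamira: start from *fodenek.
  rule 1: no change — fodenek
  rule 2 (unconditioned shift): fodenek → fodeneh
  rule 3 (unconditioned shift): fodeneh → hodeneh
  ⇒ Bamira hodeneh
Only *fodenek yields all of Nenik fozinik, Bamira hodeneh.

*fodenek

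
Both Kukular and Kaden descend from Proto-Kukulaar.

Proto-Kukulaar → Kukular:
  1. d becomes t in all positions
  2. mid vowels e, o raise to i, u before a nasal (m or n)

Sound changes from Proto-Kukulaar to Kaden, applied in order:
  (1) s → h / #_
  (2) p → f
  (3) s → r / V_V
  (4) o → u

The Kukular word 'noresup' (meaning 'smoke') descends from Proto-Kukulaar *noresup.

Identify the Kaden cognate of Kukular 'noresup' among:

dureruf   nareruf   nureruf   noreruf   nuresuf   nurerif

nureruf

Kaden: *noresup > noresuf > noreruf > nureruf  (by unconditioned shift, rhotacism, vowel merger)
The other candidates each miss or misapply at least one Kaden change.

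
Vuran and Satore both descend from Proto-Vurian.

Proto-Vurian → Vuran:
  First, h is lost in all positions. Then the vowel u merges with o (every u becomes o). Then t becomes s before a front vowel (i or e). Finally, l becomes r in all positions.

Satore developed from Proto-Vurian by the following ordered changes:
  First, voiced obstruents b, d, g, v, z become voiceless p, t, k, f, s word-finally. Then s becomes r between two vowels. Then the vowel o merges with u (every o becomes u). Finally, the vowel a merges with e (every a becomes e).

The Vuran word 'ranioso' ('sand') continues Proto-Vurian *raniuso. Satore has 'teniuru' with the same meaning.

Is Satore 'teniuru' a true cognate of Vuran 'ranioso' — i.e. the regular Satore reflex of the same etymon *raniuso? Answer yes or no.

no

Derive the expected Satore reflex of *raniuso:
Satore: start from *raniuso.
  rule 1: no change — raniuso
  rule 2 (rhotacism): raniuso → raniuro
  rule 3 (vowel merger): raniuro → raniuru
  rule 4 (vowel merger): raniuru → reniuru
  ⇒ Satore reniuru
The regular Satore reflex would be 'reniuru', but the attested form is 'teniuru'. The correspondence is irregular, so they are not cognates (the Satore form has a different source).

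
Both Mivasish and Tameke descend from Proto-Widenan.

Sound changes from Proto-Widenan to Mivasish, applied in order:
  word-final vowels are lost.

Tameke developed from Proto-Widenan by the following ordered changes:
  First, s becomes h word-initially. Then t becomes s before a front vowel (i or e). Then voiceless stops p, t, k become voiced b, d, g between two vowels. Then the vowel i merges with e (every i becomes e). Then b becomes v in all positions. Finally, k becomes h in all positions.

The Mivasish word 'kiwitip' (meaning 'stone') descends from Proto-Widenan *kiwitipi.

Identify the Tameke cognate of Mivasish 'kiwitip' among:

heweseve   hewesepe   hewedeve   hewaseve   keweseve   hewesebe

Tameke: *kiwitipi
  kiwitipi (rule 1 does not apply)
  kiwitipi → kiwisipi   [palatalisation]
  kiwisipi → kiwisibi   [intervocalic voicing]
  kiwisibi → kewesebe   [vowel merger]
  kewesebe → keweseve   [unconditioned shift]
  keweseve → heweseve   [unconditioned shift]
  giving Tameke heweseve.

heweseve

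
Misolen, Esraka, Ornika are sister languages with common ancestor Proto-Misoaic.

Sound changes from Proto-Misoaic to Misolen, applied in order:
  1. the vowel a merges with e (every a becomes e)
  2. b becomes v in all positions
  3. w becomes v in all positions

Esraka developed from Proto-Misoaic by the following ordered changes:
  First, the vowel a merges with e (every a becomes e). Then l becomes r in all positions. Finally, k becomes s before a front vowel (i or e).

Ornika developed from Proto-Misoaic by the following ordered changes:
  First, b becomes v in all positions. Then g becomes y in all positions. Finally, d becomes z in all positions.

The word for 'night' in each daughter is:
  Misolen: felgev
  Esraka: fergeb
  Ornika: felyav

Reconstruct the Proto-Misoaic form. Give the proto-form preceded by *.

Position 6: Misolen has v, Esraka has b, Ornika has v. Esraka preserves b here (none of its changes turn any other segment into b), so the proto-segment is *b.
Position 3: Misolen has l, Esraka has r, Ornika has l. Misolen preserves l here (none of its changes turn any other segment into l), so the proto-segment is *l.
This points to *felgab. Verify forward in each daughter:
Misolen: start from *felgab.
  rule 1 (vowel merger): felgab → felgeb
  rule 2 (unconditioned shift): felgeb → felgev
  rule 3: no change — felgev
  ⇒ Misolen felgev
Esraka: *felgab
  felgab → felgeb   [vowel merger]
  felgeb → fergeb   [unconditioned shift]
  fergeb (rule 3 does not apply)
  giving Esraka fergeb.
Ornika: *felgab > felgav > felyav  (by unconditioned shift, unconditioned shift)
No other proto-form is consistent with every reflex, so the reconstruction is *felgab.

*felgab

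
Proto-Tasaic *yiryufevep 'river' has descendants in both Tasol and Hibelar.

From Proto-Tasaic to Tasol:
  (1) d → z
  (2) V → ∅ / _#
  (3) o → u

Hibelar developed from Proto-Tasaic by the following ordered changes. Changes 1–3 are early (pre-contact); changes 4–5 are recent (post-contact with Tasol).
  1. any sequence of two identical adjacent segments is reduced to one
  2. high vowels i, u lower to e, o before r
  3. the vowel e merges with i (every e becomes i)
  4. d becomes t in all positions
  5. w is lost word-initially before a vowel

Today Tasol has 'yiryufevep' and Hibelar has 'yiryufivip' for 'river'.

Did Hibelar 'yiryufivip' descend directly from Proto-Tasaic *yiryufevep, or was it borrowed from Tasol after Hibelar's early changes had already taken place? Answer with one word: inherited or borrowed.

If inherited, *yiryufevep would pass through all of Hibelar's changes:
Hibelar: *yiryufevep > yeryufevep > yiryufivip  (by pre-rhotic lowering, vowel merger)
If borrowed from Tasol 'yiryufevep' after the early changes, it would undergo only the recent ones:
  rule 4 (unconditioned shift): no change (yiryufevep)
  rule 5 (glide loss): no change (yiryufevep)
  ⇒ as a loan: yiryufevep
Hibelar 'yiryufivip' matches the inherited outcome exactly, so it is an inherited cognate, not a loan.

inherited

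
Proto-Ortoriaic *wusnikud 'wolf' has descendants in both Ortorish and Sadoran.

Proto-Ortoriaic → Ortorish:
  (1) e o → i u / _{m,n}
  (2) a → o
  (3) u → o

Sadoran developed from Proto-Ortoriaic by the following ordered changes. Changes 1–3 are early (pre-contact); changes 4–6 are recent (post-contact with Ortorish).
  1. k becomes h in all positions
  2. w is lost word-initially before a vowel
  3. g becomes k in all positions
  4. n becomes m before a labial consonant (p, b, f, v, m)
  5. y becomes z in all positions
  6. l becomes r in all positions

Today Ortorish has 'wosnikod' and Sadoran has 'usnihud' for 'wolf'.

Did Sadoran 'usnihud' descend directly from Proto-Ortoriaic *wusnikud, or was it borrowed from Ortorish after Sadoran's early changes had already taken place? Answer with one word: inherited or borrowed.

If inherited, *wusnikud would pass through all of Sadoran's changes:
Sadoran: *wusnikud
  wusnikud → wusnihud   [unconditioned shift]
  wusnihud → usnihud   [glide loss]
  usnihud (rule 3 does not apply)
  usnihud (rule 4 does not apply)
  usnihud (rule 5 does not apply)
  usnihud (rule 6 does not apply)
  giving Sadoran usnihud.
If borrowed from Ortorish 'wosnikod' after the early changes, it would undergo only the recent ones:
  rule 4 (nasal place assimilation): no change (wosnikod)
  rule 5 (unconditioned shift): no change (wosnikod)
  rule 6 (unconditioned shift): no change (wosnikod)
  ⇒ as a loan: wosnikod
Sadoran 'usnihud' matches the inherited outcome exactly, so it is an inherited cognate, not a loan.

inherited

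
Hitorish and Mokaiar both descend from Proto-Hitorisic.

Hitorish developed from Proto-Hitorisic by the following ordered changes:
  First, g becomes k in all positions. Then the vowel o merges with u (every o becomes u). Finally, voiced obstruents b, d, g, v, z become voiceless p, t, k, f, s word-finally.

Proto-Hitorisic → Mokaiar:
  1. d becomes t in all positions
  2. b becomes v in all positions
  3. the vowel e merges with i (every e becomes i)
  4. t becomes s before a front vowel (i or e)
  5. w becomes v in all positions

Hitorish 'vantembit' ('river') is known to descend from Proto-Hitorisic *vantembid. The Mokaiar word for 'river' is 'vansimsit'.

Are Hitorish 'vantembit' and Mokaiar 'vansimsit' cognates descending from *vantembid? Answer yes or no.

Derive the expected Mokaiar reflex of *vantembid:
Mokaiar: start from *vantembid.
  rule 1 (unconditioned shift): vantembid → vantembit
  rule 2 (unconditioned shift): vantembit → vantemvit
  rule 3 (vowel merger): vantemvit → vantimvit
  rule 4 (palatalisation): vantimvit → vansimvit
  rule 5: no change — vansimvit
  ⇒ Mokaiar vansimvit
The regular Mokaiar reflex would be 'vansimvit', but the attested form is 'vansimsit'. The correspondence is irregular, so they are not cognates (the Mokaiar form has a different source).

no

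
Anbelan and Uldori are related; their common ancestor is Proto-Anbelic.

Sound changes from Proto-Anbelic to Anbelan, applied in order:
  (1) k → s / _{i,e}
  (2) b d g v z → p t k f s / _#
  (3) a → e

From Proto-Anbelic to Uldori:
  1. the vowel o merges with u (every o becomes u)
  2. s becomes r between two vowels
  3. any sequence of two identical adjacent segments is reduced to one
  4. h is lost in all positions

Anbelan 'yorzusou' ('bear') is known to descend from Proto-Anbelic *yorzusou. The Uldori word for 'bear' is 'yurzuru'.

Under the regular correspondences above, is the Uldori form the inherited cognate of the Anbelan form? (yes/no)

yes

Derive the expected Uldori reflex of *yorzusou:
Uldori: *yorzusou > yurzusuu > yurzuruu > yurzuru  (by vowel merger, rhotacism, degemination)
Uldori 'yurzuru' matches the regular reflex exactly, so the pair is cognate.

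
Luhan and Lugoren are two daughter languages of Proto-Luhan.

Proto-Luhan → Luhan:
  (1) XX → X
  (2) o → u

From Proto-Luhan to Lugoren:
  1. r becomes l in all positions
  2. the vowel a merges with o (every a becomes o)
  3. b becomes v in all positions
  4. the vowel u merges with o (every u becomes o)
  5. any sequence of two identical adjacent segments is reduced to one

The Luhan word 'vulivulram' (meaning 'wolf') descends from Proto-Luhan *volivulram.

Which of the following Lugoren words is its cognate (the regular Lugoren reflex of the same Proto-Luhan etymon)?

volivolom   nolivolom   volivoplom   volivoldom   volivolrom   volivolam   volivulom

volivolom

Lugoren: start from *volivulram.
  rule 1 (unconditioned shift): volivulram → volivullam
  rule 2 (vowel merger): volivullam → volivullom
  rule 3: no change — volivullom
  rule 4 (vowel merger): volivullom → volivollom
  rule 5 (degemination): volivollom → volivolom
  ⇒ Lugoren volivolom
Only 'volivolom' matches the regular Lugoren development of *volivulram.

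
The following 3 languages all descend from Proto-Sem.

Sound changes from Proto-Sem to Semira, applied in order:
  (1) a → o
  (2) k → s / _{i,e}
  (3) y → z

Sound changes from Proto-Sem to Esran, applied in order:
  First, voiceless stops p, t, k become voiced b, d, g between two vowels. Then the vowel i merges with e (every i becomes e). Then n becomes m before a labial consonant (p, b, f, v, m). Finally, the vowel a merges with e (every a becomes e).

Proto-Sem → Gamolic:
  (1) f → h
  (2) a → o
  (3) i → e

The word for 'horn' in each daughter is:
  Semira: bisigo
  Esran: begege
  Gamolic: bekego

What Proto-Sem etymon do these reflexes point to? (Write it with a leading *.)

Position 6: Semira has o, Esran has e, Gamolic has o. Taking the neighbouring segments as reconstructed: Semira o could go back to *a or *o; Esran e could go back to *a or *e or *i; Gamolic o could go back to *a or *o — the one source consistent with every daughter is *a.
Position 4: Semira has i, Esran has e, Gamolic has e. Semira preserves i here (none of its changes turn any other segment into i), so the proto-segment is *i.
Verify the candidate proto-form against each daughter:
Semira: start from *bikiga.
  rule 1 (vowel merger): bikiga → bikigo
  rule 2 (palatalisation): bikigo → bisigo
  rule 3: no change — bisigo
  ⇒ Semira bisigo
Esran: *bikiga
  bikiga → bigiga   [intervocalic voicing]
  bigiga → begega   [vowel merger]
  begega (rule 3 does not apply)
  begega → begege   [vowel merger]
  giving Esran begege.
Gamolic: start from *bikiga.
  rule 1: no change — bikiga
  rule 2 (vowel merger): bikiga → bikigo
  rule 3 (vowel merger): bikigo → bekego
  ⇒ Gamolic bekego
Only *bikiga yields all of Semira bisigo, Esran begege, Gamolic bekego.

*bikiga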